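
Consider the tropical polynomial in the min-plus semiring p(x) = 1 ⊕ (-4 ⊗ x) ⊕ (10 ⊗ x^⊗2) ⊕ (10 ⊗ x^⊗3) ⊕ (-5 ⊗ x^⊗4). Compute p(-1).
p(-1) = -9

A tropical monomial a ⊗ x^⊗i evaluates to a + i · x. Evaluating each term at x = -1:
  Term 0 contributes 1 + 0 · -1 = 1
  Term 1 contributes -4 + 1 · -1 = -5
  Term 2 contributes 10 + 2 · -1 = 8
  Term 3 contributes 10 + 3 · -1 = 7
  Term 4 contributes -5 + 4 · -1 = -9
p(-1) = ⊕ of these = min[1, -5, 8, 7, -9] = -9.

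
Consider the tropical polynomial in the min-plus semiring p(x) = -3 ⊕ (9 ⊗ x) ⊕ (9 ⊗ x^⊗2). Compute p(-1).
p(-1) = -3

A tropical monomial a ⊗ x^⊗i evaluates to a + i · x. Evaluating each term at x = -1:
  Term 0 contributes -3 + 0 · -1 = -3
  Term 1 contributes 9 + 1 · -1 = 8
  Term 2 contributes 9 + 2 · -1 = 7
p(-1) = ⊕ of these = min[-3, 8, 7] = -3.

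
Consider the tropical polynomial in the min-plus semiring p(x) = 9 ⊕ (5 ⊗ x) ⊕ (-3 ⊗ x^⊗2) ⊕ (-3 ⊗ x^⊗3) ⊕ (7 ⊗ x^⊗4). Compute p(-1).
p(-1) = -6

A tropical monomial a ⊗ x^⊗i evaluates to a + i · x. Evaluating each term at x = -1:
  Term 0 contributes 9 + 0 · -1 = 9
  Term 1 contributes 5 + 1 · -1 = 4
  Term 2 contributes -3 + 2 · -1 = -5
  Term 3 contributes -3 + 3 · -1 = -6
  Term 4 contributes 7 + 4 · -1 = 3
p(-1) = ⊕ of these = min[9, 4, -5, -6, 3] = -6.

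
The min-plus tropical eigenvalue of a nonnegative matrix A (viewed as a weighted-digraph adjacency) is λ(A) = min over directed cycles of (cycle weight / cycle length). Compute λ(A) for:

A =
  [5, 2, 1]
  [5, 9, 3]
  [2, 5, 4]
λ(A) = 3/2

Enumerate directed cycles and compute their means (weight / length). Sample:
  cycle 0 → 0: weight = 5, length = 1, mean = 5/1 ≈ 5.000
  cycle 1 → 1: weight = 9, length = 1, mean = 9/1 ≈ 9.000
  cycle 2 → 2: weight = 4, length = 1, mean = 4/1 ≈ 4.000
  cycle 0 → 1 → 0: weight = 7, length = 2, mean = 7/2 ≈ 3.500
  cycle 0 → 2 → 0: weight = 3, length = 2, mean = 3/2 ≈ 1.500
  cycle 1 → 0 → 1: weight = 7, length = 2, mean = 7/2 ≈ 3.500
Minimum mean = 1.500, attained e.g. along the cycle 0 → 2 → 0 with weight 3 and length 2. So λ(A) = 3/2 = 3/2.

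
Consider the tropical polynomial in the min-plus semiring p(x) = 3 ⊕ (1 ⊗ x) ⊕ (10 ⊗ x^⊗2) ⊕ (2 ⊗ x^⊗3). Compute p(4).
p(4) = 3

A tropical monomial a ⊗ x^⊗i evaluates to a + i · x. Evaluating each term at x = 4:
  Term 0 contributes 3 + 0 · 4 = 3
  Term 1 contributes 1 + 1 · 4 = 5
  Term 2 contributes 10 + 2 · 4 = 18
  Term 3 contributes 2 + 3 · 4 = 14
p(4) = ⊕ of these = min[3, 5, 18, 14] = 3.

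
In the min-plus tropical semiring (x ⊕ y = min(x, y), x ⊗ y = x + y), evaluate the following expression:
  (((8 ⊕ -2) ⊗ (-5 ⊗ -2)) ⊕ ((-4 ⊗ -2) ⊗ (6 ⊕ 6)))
(((8 ⊕ -2) ⊗ (-5 ⊗ -2)) ⊕ ((-4 ⊗ -2) ⊗ (6 ⊕ 6))) = -9

Expand innermost to outermost. Recall ⊕ takes the minimum of its arguments and ⊗ takes their sum. Working out the expression (((8 ⊕ -2) ⊗ (-5 ⊗ -2)) ⊕ ((-4 ⊗ -2) ⊗ (6 ⊕ 6))) gives -9.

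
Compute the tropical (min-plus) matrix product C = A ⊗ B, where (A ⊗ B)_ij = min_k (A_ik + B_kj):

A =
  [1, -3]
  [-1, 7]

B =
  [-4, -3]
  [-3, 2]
A ⊗ B =
  [-6, -2]
  [-5, -4]

Apply the min-plus product entry-by-entry:
  C[0][0] = min over k of (A[0][0] + B[0][0] = 1 + -4 = -3, A[0][1] + B[1][0] = -3 + -3 = -6) = -6 (attained at k = 1)
  C[0][1] = min over k of (A[0][0] + B[0][1] = 1 + -3 = -2, A[0][1] + B[1][1] = -3 + 2 = -1) = -2 (attained at k = 0)
  C[1][0] = min over k of (A[1][0] + B[0][0] = -1 + -4 = -5, A[1][1] + B[1][0] = 7 + -3 = 4) = -5 (attained at k = 0)
  C[1][1] = min over k of (A[1][0] + B[0][1] = -1 + -3 = -4, A[1][1] + B[1][1] = 7 + 2 = 9) = -4 (attained at k = 0)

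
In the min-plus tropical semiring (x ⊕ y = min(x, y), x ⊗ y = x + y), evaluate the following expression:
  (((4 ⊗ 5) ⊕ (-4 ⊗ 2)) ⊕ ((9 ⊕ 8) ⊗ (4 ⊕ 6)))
(((4 ⊗ 5) ⊕ (-4 ⊗ 2)) ⊕ ((9 ⊕ 8) ⊗ (4 ⊕ 6))) = -2

Expand innermost to outermost. Recall ⊕ takes the minimum of its arguments and ⊗ takes their sum. Working out the expression (((4 ⊗ 5) ⊕ (-4 ⊗ 2)) ⊕ ((9 ⊕ 8) ⊗ (4 ⊕ 6))) gives -2.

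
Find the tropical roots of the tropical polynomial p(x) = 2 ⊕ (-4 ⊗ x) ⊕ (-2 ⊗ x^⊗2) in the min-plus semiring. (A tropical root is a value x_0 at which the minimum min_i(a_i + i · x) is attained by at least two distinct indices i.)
Roots: {-2, 6}

Each tropical root is a break point of the lower envelope of the lines y = a_i + i · x (there are 3 lines, with slopes 0, 1, ..., 2). Only the lines that attain the minimum somewhere contribute to roots; other lines are dominated. Here the surviving (envelope) indices are i = 2, i = 1, i = 0.
Intersections between consecutive envelope lines give the roots: for adjacent envelope indices i < j the intersection is x = (a_i − a_j) / (j − i). Reading off the sorted break points: {-2, 6}.
Verification: at each break x_0, at least two indices attain the minimum of min_i(a_i + i · x_0).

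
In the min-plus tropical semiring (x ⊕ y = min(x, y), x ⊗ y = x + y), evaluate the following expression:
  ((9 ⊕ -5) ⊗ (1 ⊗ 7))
((9 ⊕ -5) ⊗ (1 ⊗ 7)) = 3

Expand innermost to outermost. Recall ⊕ takes the minimum of its arguments and ⊗ takes their sum. Working out the expression ((9 ⊕ -5) ⊗ (1 ⊗ 7)) gives 3.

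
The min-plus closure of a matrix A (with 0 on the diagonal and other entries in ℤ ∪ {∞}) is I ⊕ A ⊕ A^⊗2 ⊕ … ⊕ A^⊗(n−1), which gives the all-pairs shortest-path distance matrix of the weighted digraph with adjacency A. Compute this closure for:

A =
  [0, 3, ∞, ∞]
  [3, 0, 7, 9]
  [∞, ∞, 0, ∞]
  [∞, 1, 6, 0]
Closure =
  [0, 3, 10, 12]
  [3, 0, 7, 9]
  [∞, ∞, 0, ∞]
  [4, 1, 6, 0]

This is the Floyd-Warshall all-pairs shortest-path computation. For each intermediate vertex k = 0, 1, …, 3, update dist[i][j] ← min(dist[i][j], dist[i][k] + dist[k][j]). The final matrix gives, for each (i, j), the minimum total weight of any directed path from i to j (possibly empty when i = j).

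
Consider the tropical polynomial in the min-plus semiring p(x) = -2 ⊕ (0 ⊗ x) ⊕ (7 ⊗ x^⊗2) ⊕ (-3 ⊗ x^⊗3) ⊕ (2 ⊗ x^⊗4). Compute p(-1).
p(-1) = -6

A tropical monomial a ⊗ x^⊗i evaluates to a + i · x. Evaluating each term at x = -1:
  Term 0 contributes -2 + 0 · -1 = -2
  Term 1 contributes 0 + 1 · -1 = -1
  Term 2 contributes 7 + 2 · -1 = 5
  Term 3 contributes -3 + 3 · -1 = -6
  Term 4 contributes 2 + 4 · -1 = -2
p(-1) = ⊕ of these = min[-2, -1, 5, -6, -2] = -6.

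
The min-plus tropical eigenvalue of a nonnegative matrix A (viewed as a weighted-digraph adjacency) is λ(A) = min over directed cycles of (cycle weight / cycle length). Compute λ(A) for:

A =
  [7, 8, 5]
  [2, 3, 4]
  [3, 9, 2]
λ(A) = 2

Enumerate directed cycles and compute their means (weight / length). Sample:
  cycle 0 → 0: weight = 7, length = 1, mean = 7/1 ≈ 7.000
  cycle 1 → 1: weight = 3, length = 1, mean = 3/1 ≈ 3.000
  cycle 2 → 2: weight = 2, length = 1, mean = 2/1 ≈ 2.000
  cycle 0 → 1 → 0: weight = 10, length = 2, mean = 10/2 ≈ 5.000
  cycle 0 → 2 → 0: weight = 8, length = 2, mean = 8/2 ≈ 4.000
  cycle 1 → 0 → 1: weight = 10, length = 2, mean = 10/2 ≈ 5.000
Minimum mean = 2.000, attained e.g. along the cycle 2 → 2 with weight 2 and length 1. So λ(A) = 2/1 = 2.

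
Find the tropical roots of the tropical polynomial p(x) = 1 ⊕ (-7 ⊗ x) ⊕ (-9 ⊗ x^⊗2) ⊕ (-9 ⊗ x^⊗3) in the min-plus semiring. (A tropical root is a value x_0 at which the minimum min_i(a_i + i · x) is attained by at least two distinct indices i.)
Roots: {0, 2, 8}

Each tropical root is a break point of the lower envelope of the lines y = a_i + i · x (there are 4 lines, with slopes 0, 1, ..., 3). Only the lines that attain the minimum somewhere contribute to roots; other lines are dominated. Here the surviving (envelope) indices are i = 3, i = 2, i = 1, i = 0.
Intersections between consecutive envelope lines give the roots: for adjacent envelope indices i < j the intersection is x = (a_i − a_j) / (j − i). Reading off the sorted break points: {0, 2, 8}.
Verification: at each break x_0, at least two indices attain the minimum of min_i(a_i + i · x_0).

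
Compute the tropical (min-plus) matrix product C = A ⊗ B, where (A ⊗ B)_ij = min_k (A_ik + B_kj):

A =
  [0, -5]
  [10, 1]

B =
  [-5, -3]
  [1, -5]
A ⊗ B =
  [-5, -10]
  [2, -4]

Apply the min-plus product entry-by-entry:
  C[0][0] = min over k of (A[0][0] + B[0][0] = 0 + -5 = -5, A[0][1] + B[1][0] = -5 + 1 = -4) = -5 (attained at k = 0)
  C[0][1] = min over k of (A[0][0] + B[0][1] = 0 + -3 = -3, A[0][1] + B[1][1] = -5 + -5 = -10) = -10 (attained at k = 1)
  C[1][0] = min over k of (A[1][0] + B[0][0] = 10 + -5 = 5, A[1][1] + B[1][0] = 1 + 1 = 2) = 2 (attained at k = 1)
  C[1][1] = min over k of (A[1][0] + B[0][1] = 10 + -3 = 7, A[1][1] + B[1][1] = 1 + -5 = -4) = -4 (attained at k = 1)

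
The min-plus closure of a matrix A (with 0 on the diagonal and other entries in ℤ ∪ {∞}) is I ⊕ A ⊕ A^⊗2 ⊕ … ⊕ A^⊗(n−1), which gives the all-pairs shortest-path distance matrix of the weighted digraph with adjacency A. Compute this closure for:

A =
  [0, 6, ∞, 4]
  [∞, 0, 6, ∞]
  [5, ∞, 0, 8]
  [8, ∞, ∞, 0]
Closure =
  [0, 6, 12, 4]
  [11, 0, 6, 14]
  [5, 11, 0, 8]
  [8, 14, 20, 0]

This is the Floyd-Warshall all-pairs shortest-path computation. For each intermediate vertex k = 0, 1, …, 3, update dist[i][j] ← min(dist[i][j], dist[i][k] + dist[k][j]). The final matrix gives, for each (i, j), the minimum total weight of any directed path from i to j (possibly empty when i = j).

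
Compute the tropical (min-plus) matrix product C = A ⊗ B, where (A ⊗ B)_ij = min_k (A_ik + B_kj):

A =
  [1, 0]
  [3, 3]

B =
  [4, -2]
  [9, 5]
A ⊗ B =
  [5, -1]
  [7, 1]

Apply the min-plus product entry-by-entry:
  C[0][0] = min over k of (A[0][0] + B[0][0] = 1 + 4 = 5, A[0][1] + B[1][0] = 0 + 9 = 9) = 5 (attained at k = 0)
  C[0][1] = min over k of (A[0][0] + B[0][1] = 1 + -2 = -1, A[0][1] + B[1][1] = 0 + 5 = 5) = -1 (attained at k = 0)
  C[1][0] = min over k of (A[1][0] + B[0][0] = 3 + 4 = 7, A[1][1] + B[1][0] = 3 + 9 = 12) = 7 (attained at k = 0)
  C[1][1] = min over k of (A[1][0] + B[0][1] = 3 + -2 = 1, A[1][1] + B[1][1] = 3 + 5 = 8) = 1 (attained at k = 0)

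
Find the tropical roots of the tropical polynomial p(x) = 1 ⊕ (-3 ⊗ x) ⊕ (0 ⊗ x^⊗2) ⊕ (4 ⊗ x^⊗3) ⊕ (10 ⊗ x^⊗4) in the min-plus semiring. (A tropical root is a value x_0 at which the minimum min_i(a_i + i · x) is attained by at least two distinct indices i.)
Roots: {-6, -4, -3, 4}

Each tropical root is a break point of the lower envelope of the lines y = a_i + i · x (there are 5 lines, with slopes 0, 1, ..., 4). Only the lines that attain the minimum somewhere contribute to roots; other lines are dominated. Here the surviving (envelope) indices are i = 4, i = 3, i = 2, i = 1, i = 0.
Intersections between consecutive envelope lines give the roots: for adjacent envelope indices i < j the intersection is x = (a_i − a_j) / (j − i). Reading off the sorted break points: {-6, -4, -3, 4}.
Verification: at each break x_0, at least two indices attain the minimum of min_i(a_i + i · x_0).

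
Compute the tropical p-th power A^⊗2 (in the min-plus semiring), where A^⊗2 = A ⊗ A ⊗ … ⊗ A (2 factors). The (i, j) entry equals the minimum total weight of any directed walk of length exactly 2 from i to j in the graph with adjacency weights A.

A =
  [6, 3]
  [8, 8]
A^⊗2 =
  [11, 9]
  [14, 11]

Each entry (A^⊗2)_ij equals the minimum over all length-2 walks i = v_0 → v_1 → … → v_2 = j of Σ_t A[v_t][v_{t+1}]. For example, for (i, j) = (0, 1) we minimise over 2 possible intermediate vertex sequences; the minimum is 9, attained along the walk 0 → 0 → 1.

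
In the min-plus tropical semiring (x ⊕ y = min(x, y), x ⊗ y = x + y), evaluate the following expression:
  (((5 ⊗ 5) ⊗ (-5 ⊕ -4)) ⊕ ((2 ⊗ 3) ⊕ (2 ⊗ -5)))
(((5 ⊗ 5) ⊗ (-5 ⊕ -4)) ⊕ ((2 ⊗ 3) ⊕ (2 ⊗ -5))) = -3

Expand innermost to outermost. Recall ⊕ takes the minimum of its arguments and ⊗ takes their sum. Working out the expression (((5 ⊗ 5) ⊗ (-5 ⊕ -4)) ⊕ ((2 ⊗ 3) ⊕ (2 ⊗ -5))) gives -3.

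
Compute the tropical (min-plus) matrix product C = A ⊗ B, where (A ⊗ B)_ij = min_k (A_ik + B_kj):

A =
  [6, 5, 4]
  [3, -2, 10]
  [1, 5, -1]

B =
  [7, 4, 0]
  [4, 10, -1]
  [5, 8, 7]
A ⊗ B =
  [9, 10, 4]
  [2, 7, -3]
  [4, 5, 1]

Apply the min-plus product entry-by-entry:
  C[0][0] = min over k of (A[0][0] + B[0][0] = 6 + 7 = 13, A[0][1] + B[1][0] = 5 + 4 = 9, A[0][2] + B[2][0] = 4 + 5 = 9) = 9 (attained at k = 1)
  C[0][1] = min over k of (A[0][0] + B[0][1] = 6 + 4 = 10, A[0][1] + B[1][1] = 5 + 10 = 15, A[0][2] + B[2][1] = 4 + 8 = 12) = 10 (attained at k = 0)
  C[0][2] = min over k of (A[0][0] + B[0][2] = 6 + 0 = 6, A[0][1] + B[1][2] = 5 + -1 = 4, A[0][2] + B[2][2] = 4 + 7 = 11) = 4 (attained at k = 1)
  C[1][0] = min over k of (A[1][0] + B[0][0] = 3 + 7 = 10, A[1][1] + B[1][0] = -2 + 4 = 2, A[1][2] + B[2][0] = 10 + 5 = 15) = 2 (attained at k = 1)
  C[1][1] = min over k of (A[1][0] + B[0][1] = 3 + 4 = 7, A[1][1] + B[1][1] = -2 + 10 = 8, A[1][2] + B[2][1] = 10 + 8 = 18) = 7 (attained at k = 0)
  C[1][2] = min over k of (A[1][0] + B[0][2] = 3 + 0 = 3, A[1][1] + B[1][2] = -2 + -1 = -3, A[1][2] + B[2][2] = 10 + 7 = 17) = -3 (attained at k = 1)
  C[2][0] = min over k of (A[2][0] + B[0][0] = 1 + 7 = 8, A[2][1] + B[1][0] = 5 + 4 = 9, A[2][2] + B[2][0] = -1 + 5 = 4) = 4 (attained at k = 2)
  C[2][1] = min over k of (A[2][0] + B[0][1] = 1 + 4 = 5, A[2][1] + B[1][1] = 5 + 10 = 15, A[2][2] + B[2][1] = -1 + 8 = 7) = 5 (attained at k = 0)
  C[2][2] = min over k of (A[2][0] + B[0][2] = 1 + 0 = 1, A[2][1] + B[1][2] = 5 + -1 = 4, A[2][2] + B[2][2] = -1 + 7 = 6) = 1 (attained at k = 0)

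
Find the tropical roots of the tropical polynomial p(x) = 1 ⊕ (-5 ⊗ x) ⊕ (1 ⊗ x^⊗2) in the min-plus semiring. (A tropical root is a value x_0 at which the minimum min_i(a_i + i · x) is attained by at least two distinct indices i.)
Roots: {-6, 6}

Each tropical root is a break point of the lower envelope of the lines y = a_i + i · x (there are 3 lines, with slopes 0, 1, ..., 2). Only the lines that attain the minimum somewhere contribute to roots; other lines are dominated. Here the surviving (envelope) indices are i = 2, i = 1, i = 0.
Intersections between consecutive envelope lines give the roots: for adjacent envelope indices i < j the intersection is x = (a_i − a_j) / (j − i). Reading off the sorted break points: {-6, 6}.
Verification: at each break x_0, at least two indices attain the minimum of min_i(a_i + i · x_0).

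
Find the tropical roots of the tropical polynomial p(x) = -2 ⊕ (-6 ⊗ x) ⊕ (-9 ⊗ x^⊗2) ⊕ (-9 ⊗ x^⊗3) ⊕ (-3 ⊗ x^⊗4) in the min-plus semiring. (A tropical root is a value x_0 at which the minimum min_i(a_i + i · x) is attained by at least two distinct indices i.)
Roots: {-6, 0, 3, 4}

Each tropical root is a break point of the lower envelope of the lines y = a_i + i · x (there are 5 lines, with slopes 0, 1, ..., 4). Only the lines that attain the minimum somewhere contribute to roots; other lines are dominated. Here the surviving (envelope) indices are i = 4, i = 3, i = 2, i = 1, i = 0.
Intersections between consecutive envelope lines give the roots: for adjacent envelope indices i < j the intersection is x = (a_i − a_j) / (j − i). Reading off the sorted break points: {-6, 0, 3, 4}.
Verification: at each break x_0, at least two indices attain the minimum of min_i(a_i + i · x_0).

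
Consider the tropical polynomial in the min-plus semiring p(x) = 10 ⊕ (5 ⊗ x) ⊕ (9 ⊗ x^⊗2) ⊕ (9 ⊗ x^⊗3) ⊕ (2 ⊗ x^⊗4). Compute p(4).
p(4) = 9

A tropical monomial a ⊗ x^⊗i evaluates to a + i · x. Evaluating each term at x = 4:
  Term 0 contributes 10 + 0 · 4 = 10
  Term 1 contributes 5 + 1 · 4 = 9
  Term 2 contributes 9 + 2 · 4 = 17
  Term 3 contributes 9 + 3 · 4 = 21
  Term 4 contributes 2 + 4 · 4 = 18
p(4) = ⊕ of these = min[10, 9, 17, 21, 18] = 9.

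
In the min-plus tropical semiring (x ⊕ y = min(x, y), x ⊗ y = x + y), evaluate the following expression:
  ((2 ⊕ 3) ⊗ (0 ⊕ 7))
((2 ⊕ 3) ⊗ (0 ⊕ 7)) = 2

Expand innermost to outermost. Recall ⊕ takes the minimum of its arguments and ⊗ takes their sum. Working out the expression ((2 ⊕ 3) ⊗ (0 ⊕ 7)) gives 2.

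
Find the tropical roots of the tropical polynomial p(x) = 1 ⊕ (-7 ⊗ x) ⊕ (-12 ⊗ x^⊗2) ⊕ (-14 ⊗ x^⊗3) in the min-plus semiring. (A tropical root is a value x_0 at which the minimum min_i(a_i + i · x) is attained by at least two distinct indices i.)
Roots: {2, 5, 8}

Each tropical root is a break point of the lower envelope of the lines y = a_i + i · x (there are 4 lines, with slopes 0, 1, ..., 3). Only the lines that attain the minimum somewhere contribute to roots; other lines are dominated. Here the surviving (envelope) indices are i = 3, i = 2, i = 1, i = 0.
Intersections between consecutive envelope lines give the roots: for adjacent envelope indices i < j the intersection is x = (a_i − a_j) / (j − i). Reading off the sorted break points: {2, 5, 8}.
Verification: at each break x_0, at least two indices attain the minimum of min_i(a_i + i · x_0).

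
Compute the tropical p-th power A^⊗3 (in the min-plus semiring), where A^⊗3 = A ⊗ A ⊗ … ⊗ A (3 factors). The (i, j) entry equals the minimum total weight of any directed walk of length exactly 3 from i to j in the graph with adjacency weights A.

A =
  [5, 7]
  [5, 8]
A^⊗3 =
  [15, 17]
  [15, 17]

Each entry (A^⊗3)_ij equals the minimum over all length-3 walks i = v_0 → v_1 → … → v_3 = j of Σ_t A[v_t][v_{t+1}]. For example, for (i, j) = (0, 1) we minimise over 4 possible intermediate vertex sequences; the minimum is 17, attained along the walk 0 → 0 → 0 → 1.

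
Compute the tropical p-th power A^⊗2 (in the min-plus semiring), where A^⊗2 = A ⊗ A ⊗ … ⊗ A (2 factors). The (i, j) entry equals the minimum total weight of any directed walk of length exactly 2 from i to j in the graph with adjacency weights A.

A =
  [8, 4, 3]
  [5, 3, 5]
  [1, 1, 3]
A^⊗2 =
  [4, 4, 6]
  [6, 6, 8]
  [4, 4, 4]

Each entry (A^⊗2)_ij equals the minimum over all length-2 walks i = v_0 → v_1 → … → v_2 = j of Σ_t A[v_t][v_{t+1}]. For example, for (i, j) = (0, 2) we minimise over 3 possible intermediate vertex sequences; the minimum is 6, attained along the walk 0 → 2 → 2.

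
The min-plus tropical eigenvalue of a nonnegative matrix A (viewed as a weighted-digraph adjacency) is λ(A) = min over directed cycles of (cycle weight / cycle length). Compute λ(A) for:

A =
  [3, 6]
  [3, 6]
λ(A) = 3

Enumerate directed cycles and compute their means (weight / length). Sample:
  cycle 0 → 0: weight = 3, length = 1, mean = 3/1 ≈ 3.000
  cycle 1 → 1: weight = 6, length = 1, mean = 6/1 ≈ 6.000
  cycle 0 → 1 → 0: weight = 9, length = 2, mean = 9/2 ≈ 4.500
  cycle 1 → 0 → 1: weight = 9, length = 2, mean = 9/2 ≈ 4.500
Minimum mean = 3.000, attained e.g. along the cycle 0 → 0 with weight 3 and length 1. So λ(A) = 3/1 = 3.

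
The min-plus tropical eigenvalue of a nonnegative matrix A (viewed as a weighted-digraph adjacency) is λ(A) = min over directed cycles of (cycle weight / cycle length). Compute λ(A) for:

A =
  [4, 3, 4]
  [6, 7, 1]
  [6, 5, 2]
λ(A) = 2

Enumerate directed cycles and compute their means (weight / length). Sample:
  cycle 0 → 0: weight = 4, length = 1, mean = 4/1 ≈ 4.000
  cycle 1 → 1: weight = 7, length = 1, mean = 7/1 ≈ 7.000
  cycle 2 → 2: weight = 2, length = 1, mean = 2/1 ≈ 2.000
  cycle 0 → 1 → 0: weight = 9, length = 2, mean = 9/2 ≈ 4.500
  cycle 0 → 2 → 0: weight = 10, length = 2, mean = 10/2 ≈ 5.000
  cycle 1 → 0 → 1: weight = 9, length = 2, mean = 9/2 ≈ 4.500
Minimum mean = 2.000, attained e.g. along the cycle 2 → 2 with weight 2 and length 1. So λ(A) = 2/1 = 2.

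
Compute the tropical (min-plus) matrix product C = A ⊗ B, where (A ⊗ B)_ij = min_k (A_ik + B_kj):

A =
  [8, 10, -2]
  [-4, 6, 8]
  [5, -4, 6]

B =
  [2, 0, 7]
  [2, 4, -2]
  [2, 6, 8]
A ⊗ B =
  [0, 4, 6]
  [-2, -4, 3]
  [-2, 0, -6]

Apply the min-plus product entry-by-entry:
  C[0][0] = min over k of (A[0][0] + B[0][0] = 8 + 2 = 10, A[0][1] + B[1][0] = 10 + 2 = 12, A[0][2] + B[2][0] = -2 + 2 = 0) = 0 (attained at k = 2)
  C[0][1] = min over k of (A[0][0] + B[0][1] = 8 + 0 = 8, A[0][1] + B[1][1] = 10 + 4 = 14, A[0][2] + B[2][1] = -2 + 6 = 4) = 4 (attained at k = 2)
  C[0][2] = min over k of (A[0][0] + B[0][2] = 8 + 7 = 15, A[0][1] + B[1][2] = 10 + -2 = 8, A[0][2] + B[2][2] = -2 + 8 = 6) = 6 (attained at k = 2)
  C[1][0] = min over k of (A[1][0] + B[0][0] = -4 + 2 = -2, A[1][1] + B[1][0] = 6 + 2 = 8, A[1][2] + B[2][0] = 8 + 2 = 10) = -2 (attained at k = 0)
  C[1][1] = min over k of (A[1][0] + B[0][1] = -4 + 0 = -4, A[1][1] + B[1][1] = 6 + 4 = 10, A[1][2] + B[2][1] = 8 + 6 = 14) = -4 (attained at k = 0)
  C[1][2] = min over k of (A[1][0] + B[0][2] = -4 + 7 = 3, A[1][1] + B[1][2] = 6 + -2 = 4, A[1][2] + B[2][2] = 8 + 8 = 16) = 3 (attained at k = 0)
  C[2][0] = min over k of (A[2][0] + B[0][0] = 5 + 2 = 7, A[2][1] + B[1][0] = -4 + 2 = -2, A[2][2] + B[2][0] = 6 + 2 = 8) = -2 (attained at k = 1)
  C[2][1] = min over k of (A[2][0] + B[0][1] = 5 + 0 = 5, A[2][1] + B[1][1] = -4 + 4 = 0, A[2][2] + B[2][1] = 6 + 6 = 12) = 0 (attained at k = 1)
  C[2][2] = min over k of (A[2][0] + B[0][2] = 5 + 7 = 12, A[2][1] + B[1][2] = -4 + -2 = -6, A[2][2] + B[2][2] = 6 + 8 = 14) = -6 (attained at k = 1)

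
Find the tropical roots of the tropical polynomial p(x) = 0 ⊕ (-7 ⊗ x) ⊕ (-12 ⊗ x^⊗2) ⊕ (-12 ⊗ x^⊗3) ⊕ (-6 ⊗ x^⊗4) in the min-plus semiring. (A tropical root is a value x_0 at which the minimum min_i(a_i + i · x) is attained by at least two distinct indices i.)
Roots: {-6, 0, 5, 7}

Each tropical root is a break point of the lower envelope of the lines y = a_i + i · x (there are 5 lines, with slopes 0, 1, ..., 4). Only the lines that attain the minimum somewhere contribute to roots; other lines are dominated. Here the surviving (envelope) indices are i = 4, i = 3, i = 2, i = 1, i = 0.
Intersections between consecutive envelope lines give the roots: for adjacent envelope indices i < j the intersection is x = (a_i − a_j) / (j − i). Reading off the sorted break points: {-6, 0, 5, 7}.
Verification: at each break x_0, at least two indices attain the minimum of min_i(a_i + i · x_0).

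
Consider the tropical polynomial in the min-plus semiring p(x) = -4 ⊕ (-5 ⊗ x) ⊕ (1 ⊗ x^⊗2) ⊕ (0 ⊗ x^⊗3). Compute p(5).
p(5) = -4

A tropical monomial a ⊗ x^⊗i evaluates to a + i · x. Evaluating each term at x = 5:
  Term 0 contributes -4 + 0 · 5 = -4
  Term 1 contributes -5 + 1 · 5 = 0
  Term 2 contributes 1 + 2 · 5 = 11
  Term 3 contributes 0 + 3 · 5 = 15
p(5) = ⊕ of these = min[-4, 0, 11, 15] = -4.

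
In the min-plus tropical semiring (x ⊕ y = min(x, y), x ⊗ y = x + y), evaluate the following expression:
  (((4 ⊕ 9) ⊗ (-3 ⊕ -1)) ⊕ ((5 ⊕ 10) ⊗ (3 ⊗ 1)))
(((4 ⊕ 9) ⊗ (-3 ⊕ -1)) ⊕ ((5 ⊕ 10) ⊗ (3 ⊗ 1))) = 1

Expand innermost to outermost. Recall ⊕ takes the minimum of its arguments and ⊗ takes their sum. Working out the expression (((4 ⊕ 9) ⊗ (-3 ⊕ -1)) ⊕ ((5 ⊕ 10) ⊗ (3 ⊗ 1))) gives 1.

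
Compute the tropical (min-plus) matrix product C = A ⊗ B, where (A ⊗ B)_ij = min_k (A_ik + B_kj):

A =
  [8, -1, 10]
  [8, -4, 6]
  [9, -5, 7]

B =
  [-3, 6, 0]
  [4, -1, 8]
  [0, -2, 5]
A ⊗ B =
  [3, -2, 7]
  [0, -5, 4]
  [-1, -6, 3]

Apply the min-plus product entry-by-entry:
  C[0][0] = min over k of (A[0][0] + B[0][0] = 8 + -3 = 5, A[0][1] + B[1][0] = -1 + 4 = 3, A[0][2] + B[2][0] = 10 + 0 = 10) = 3 (attained at k = 1)
  C[0][1] = min over k of (A[0][0] + B[0][1] = 8 + 6 = 14, A[0][1] + B[1][1] = -1 + -1 = -2, A[0][2] + B[2][1] = 10 + -2 = 8) = -2 (attained at k = 1)
  C[0][2] = min over k of (A[0][0] + B[0][2] = 8 + 0 = 8, A[0][1] + B[1][2] = -1 + 8 = 7, A[0][2] + B[2][2] = 10 + 5 = 15) = 7 (attained at k = 1)
  C[1][0] = min over k of (A[1][0] + B[0][0] = 8 + -3 = 5, A[1][1] + B[1][0] = -4 + 4 = 0, A[1][2] + B[2][0] = 6 + 0 = 6) = 0 (attained at k = 1)
  C[1][1] = min over k of (A[1][0] + B[0][1] = 8 + 6 = 14, A[1][1] + B[1][1] = -4 + -1 = -5, A[1][2] + B[2][1] = 6 + -2 = 4) = -5 (attained at k = 1)
  C[1][2] = min over k of (A[1][0] + B[0][2] = 8 + 0 = 8, A[1][1] + B[1][2] = -4 + 8 = 4, A[1][2] + B[2][2] = 6 + 5 = 11) = 4 (attained at k = 1)
  C[2][0] = min over k of (A[2][0] + B[0][0] = 9 + -3 = 6, A[2][1] + B[1][0] = -5 + 4 = -1, A[2][2] + B[2][0] = 7 + 0 = 7) = -1 (attained at k = 1)
  C[2][1] = min over k of (A[2][0] + B[0][1] = 9 + 6 = 15, A[2][1] + B[1][1] = -5 + -1 = -6, A[2][2] + B[2][1] = 7 + -2 = 5) = -6 (attained at k = 1)
  C[2][2] = min over k of (A[2][0] + B[0][2] = 9 + 0 = 9, A[2][1] + B[1][2] = -5 + 8 = 3, A[2][2] + B[2][2] = 7 + 5 = 12) = 3 (attained at k = 1)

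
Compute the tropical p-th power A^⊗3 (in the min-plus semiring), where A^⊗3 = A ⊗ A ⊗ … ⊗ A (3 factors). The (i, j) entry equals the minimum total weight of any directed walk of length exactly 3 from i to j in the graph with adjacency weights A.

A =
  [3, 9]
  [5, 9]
A^⊗3 =
  [9, 15]
  [11, 17]

Each entry (A^⊗3)_ij equals the minimum over all length-3 walks i = v_0 → v_1 → … → v_3 = j of Σ_t A[v_t][v_{t+1}]. For example, for (i, j) = (0, 1) we minimise over 4 possible intermediate vertex sequences; the minimum is 15, attained along the walk 0 → 0 → 0 → 1.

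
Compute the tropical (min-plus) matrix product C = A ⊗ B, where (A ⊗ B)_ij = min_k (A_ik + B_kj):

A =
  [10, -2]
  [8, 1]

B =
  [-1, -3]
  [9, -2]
A ⊗ B =
  [7, -4]
  [7, -1]

Apply the min-plus product entry-by-entry:
  C[0][0] = min over k of (A[0][0] + B[0][0] = 10 + -1 = 9, A[0][1] + B[1][0] = -2 + 9 = 7) = 7 (attained at k = 1)
  C[0][1] = min over k of (A[0][0] + B[0][1] = 10 + -3 = 7, A[0][1] + B[1][1] = -2 + -2 = -4) = -4 (attained at k = 1)
  C[1][0] = min over k of (A[1][0] + B[0][0] = 8 + -1 = 7, A[1][1] + B[1][0] = 1 + 9 = 10) = 7 (attained at k = 0)
  C[1][1] = min over k of (A[1][0] + B[0][1] = 8 + -3 = 5, A[1][1] + B[1][1] = 1 + -2 = -1) = -1 (attained at k = 1)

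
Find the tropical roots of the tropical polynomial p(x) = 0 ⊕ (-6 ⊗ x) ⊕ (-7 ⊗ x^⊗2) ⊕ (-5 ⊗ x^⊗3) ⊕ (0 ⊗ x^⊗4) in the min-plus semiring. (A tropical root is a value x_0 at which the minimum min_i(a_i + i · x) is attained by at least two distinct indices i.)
Roots: {-5, -2, 1, 6}

Each tropical root is a break point of the lower envelope of the lines y = a_i + i · x (there are 5 lines, with slopes 0, 1, ..., 4). Only the lines that attain the minimum somewhere contribute to roots; other lines are dominated. Here the surviving (envelope) indices are i = 4, i = 3, i = 2, i = 1, i = 0.
Intersections between consecutive envelope lines give the roots: for adjacent envelope indices i < j the intersection is x = (a_i − a_j) / (j − i). Reading off the sorted break points: {-5, -2, 1, 6}.
Verification: at each break x_0, at least two indices attain the minimum of min_i(a_i + i · x_0).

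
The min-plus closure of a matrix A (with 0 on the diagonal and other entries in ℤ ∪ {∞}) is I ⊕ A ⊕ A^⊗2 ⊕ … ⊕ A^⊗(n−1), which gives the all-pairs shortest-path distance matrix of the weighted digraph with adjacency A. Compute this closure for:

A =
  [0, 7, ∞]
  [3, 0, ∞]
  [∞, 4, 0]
Closure =
  [0, 7, ∞]
  [3, 0, ∞]
  [7, 4, 0]

This is the Floyd-Warshall all-pairs shortest-path computation. For each intermediate vertex k = 0, 1, …, 2, update dist[i][j] ← min(dist[i][j], dist[i][k] + dist[k][j]). The final matrix gives, for each (i, j), the minimum total weight of any directed path from i to j (possibly empty when i = j).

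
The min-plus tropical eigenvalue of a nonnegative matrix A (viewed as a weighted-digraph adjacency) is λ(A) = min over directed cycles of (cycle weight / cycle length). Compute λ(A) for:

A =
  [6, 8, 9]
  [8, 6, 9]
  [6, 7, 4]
λ(A) = 4

Enumerate directed cycles and compute their means (weight / length). Sample:
  cycle 0 → 0: weight = 6, length = 1, mean = 6/1 ≈ 6.000
  cycle 1 → 1: weight = 6, length = 1, mean = 6/1 ≈ 6.000
  cycle 2 → 2: weight = 4, length = 1, mean = 4/1 ≈ 4.000
  cycle 0 → 1 → 0: weight = 16, length = 2, mean = 16/2 ≈ 8.000
  cycle 0 → 2 → 0: weight = 15, length = 2, mean = 15/2 ≈ 7.500
  cycle 1 → 0 → 1: weight = 16, length = 2, mean = 16/2 ≈ 8.000
Minimum mean = 4.000, attained e.g. along the cycle 2 → 2 with weight 4 and length 1. So λ(A) = 4/1 = 4.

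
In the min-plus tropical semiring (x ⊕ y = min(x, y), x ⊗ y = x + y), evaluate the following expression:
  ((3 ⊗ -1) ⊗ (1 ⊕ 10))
((3 ⊗ -1) ⊗ (1 ⊕ 10)) = 3

Expand innermost to outermost. Recall ⊕ takes the minimum of its arguments and ⊗ takes their sum. Working out the expression ((3 ⊗ -1) ⊗ (1 ⊕ 10)) gives 3.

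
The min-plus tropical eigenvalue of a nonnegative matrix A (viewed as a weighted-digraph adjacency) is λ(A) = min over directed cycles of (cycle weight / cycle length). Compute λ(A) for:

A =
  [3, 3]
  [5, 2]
λ(A) = 2

Enumerate directed cycles and compute their means (weight / length). Sample:
  cycle 0 → 0: weight = 3, length = 1, mean = 3/1 ≈ 3.000
  cycle 1 → 1: weight = 2, length = 1, mean = 2/1 ≈ 2.000
  cycle 0 → 1 → 0: weight = 8, length = 2, mean = 8/2 ≈ 4.000
  cycle 1 → 0 → 1: weight = 8, length = 2, mean = 8/2 ≈ 4.000
Minimum mean = 2.000, attained e.g. along the cycle 1 → 1 with weight 2 and length 1. So λ(A) = 2/1 = 2.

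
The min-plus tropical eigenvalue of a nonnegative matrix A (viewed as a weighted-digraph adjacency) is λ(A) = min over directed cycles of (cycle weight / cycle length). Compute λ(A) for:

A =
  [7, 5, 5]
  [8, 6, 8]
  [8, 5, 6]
λ(A) = 6

Enumerate directed cycles and compute their means (weight / length). Sample:
  cycle 0 → 0: weight = 7, length = 1, mean = 7/1 ≈ 7.000
  cycle 1 → 1: weight = 6, length = 1, mean = 6/1 ≈ 6.000
  cycle 2 → 2: weight = 6, length = 1, mean = 6/1 ≈ 6.000
  cycle 0 → 1 → 0: weight = 13, length = 2, mean = 13/2 ≈ 6.500
  cycle 0 → 2 → 0: weight = 13, length = 2, mean = 13/2 ≈ 6.500
  cycle 1 → 0 → 1: weight = 13, length = 2, mean = 13/2 ≈ 6.500
Minimum mean = 6.000, attained e.g. along the cycle 1 → 1 with weight 6 and length 1. So λ(A) = 6/1 = 6.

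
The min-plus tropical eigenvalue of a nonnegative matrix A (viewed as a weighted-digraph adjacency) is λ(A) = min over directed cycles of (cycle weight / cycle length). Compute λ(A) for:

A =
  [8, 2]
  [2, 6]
λ(A) = 2

Enumerate directed cycles and compute their means (weight / length). Sample:
  cycle 0 → 0: weight = 8, length = 1, mean = 8/1 ≈ 8.000
  cycle 1 → 1: weight = 6, length = 1, mean = 6/1 ≈ 6.000
  cycle 0 → 1 → 0: weight = 4, length = 2, mean = 4/2 ≈ 2.000
  cycle 1 → 0 → 1: weight = 4, length = 2, mean = 4/2 ≈ 2.000
Minimum mean = 2.000, attained e.g. along the cycle 0 → 1 → 0 with weight 4 and length 2. So λ(A) = 4/2 = 2.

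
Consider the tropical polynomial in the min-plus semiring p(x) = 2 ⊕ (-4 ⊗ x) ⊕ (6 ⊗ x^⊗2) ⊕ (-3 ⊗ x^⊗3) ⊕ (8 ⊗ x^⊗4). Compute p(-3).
p(-3) = -12

A tropical monomial a ⊗ x^⊗i evaluates to a + i · x. Evaluating each term at x = -3:
  Term 0 contributes 2 + 0 · -3 = 2
  Term 1 contributes -4 + 1 · -3 = -7
  Term 2 contributes 6 + 2 · -3 = 0
  Term 3 contributes -3 + 3 · -3 = -12
  Term 4 contributes 8 + 4 · -3 = -4
p(-3) = ⊕ of these = min[2, -7, 0, -12, -4] = -12.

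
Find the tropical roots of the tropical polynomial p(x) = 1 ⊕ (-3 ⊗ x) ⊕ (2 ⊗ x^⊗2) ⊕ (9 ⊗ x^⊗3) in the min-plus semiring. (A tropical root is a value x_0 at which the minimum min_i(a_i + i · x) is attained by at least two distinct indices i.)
Roots: {-7, -5, 4}

Each tropical root is a break point of the lower envelope of the lines y = a_i + i · x (there are 4 lines, with slopes 0, 1, ..., 3). Only the lines that attain the minimum somewhere contribute to roots; other lines are dominated. Here the surviving (envelope) indices are i = 3, i = 2, i = 1, i = 0.
Intersections between consecutive envelope lines give the roots: for adjacent envelope indices i < j the intersection is x = (a_i − a_j) / (j − i). Reading off the sorted break points: {-7, -5, 4}.
Verification: at each break x_0, at least two indices attain the minimum of min_i(a_i + i · x_0).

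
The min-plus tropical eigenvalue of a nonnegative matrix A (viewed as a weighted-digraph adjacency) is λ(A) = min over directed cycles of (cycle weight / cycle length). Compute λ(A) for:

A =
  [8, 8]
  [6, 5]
λ(A) = 5

Enumerate directed cycles and compute their means (weight / length). Sample:
  cycle 0 → 0: weight = 8, length = 1, mean = 8/1 ≈ 8.000
  cycle 1 → 1: weight = 5, length = 1, mean = 5/1 ≈ 5.000
  cycle 0 → 1 → 0: weight = 14, length = 2, mean = 14/2 ≈ 7.000
  cycle 1 → 0 → 1: weight = 14, length = 2, mean = 14/2 ≈ 7.000
Minimum mean = 5.000, attained e.g. along the cycle 1 → 1 with weight 5 and length 1. So λ(A) = 5/1 = 5.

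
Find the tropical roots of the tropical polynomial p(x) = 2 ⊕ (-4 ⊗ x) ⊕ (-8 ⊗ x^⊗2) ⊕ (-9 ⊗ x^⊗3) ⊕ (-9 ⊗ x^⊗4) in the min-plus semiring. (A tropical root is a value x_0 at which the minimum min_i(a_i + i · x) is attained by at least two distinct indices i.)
Roots: {0, 1, 4, 6}

Each tropical root is a break point of the lower envelope of the lines y = a_i + i · x (there are 5 lines, with slopes 0, 1, ..., 4). Only the lines that attain the minimum somewhere contribute to roots; other lines are dominated. Here the surviving (envelope) indices are i = 4, i = 3, i = 2, i = 1, i = 0.
Intersections between consecutive envelope lines give the roots: for adjacent envelope indices i < j the intersection is x = (a_i − a_j) / (j − i). Reading off the sorted break points: {0, 1, 4, 6}.
Verification: at each break x_0, at least two indices attain the minimum of min_i(a_i + i · x_0).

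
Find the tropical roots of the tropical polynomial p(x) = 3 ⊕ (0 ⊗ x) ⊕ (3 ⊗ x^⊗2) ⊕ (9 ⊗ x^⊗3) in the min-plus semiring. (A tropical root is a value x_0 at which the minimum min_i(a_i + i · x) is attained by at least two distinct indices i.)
Roots: {-6, -3, 3}

Each tropical root is a break point of the lower envelope of the lines y = a_i + i · x (there are 4 lines, with slopes 0, 1, ..., 3). Only the lines that attain the minimum somewhere contribute to roots; other lines are dominated. Here the surviving (envelope) indices are i = 3, i = 2, i = 1, i = 0.
Intersections between consecutive envelope lines give the roots: for adjacent envelope indices i < j the intersection is x = (a_i − a_j) / (j − i). Reading off the sorted break points: {-6, -3, 3}.
Verification: at each break x_0, at least two indices attain the minimum of min_i(a_i + i · x_0).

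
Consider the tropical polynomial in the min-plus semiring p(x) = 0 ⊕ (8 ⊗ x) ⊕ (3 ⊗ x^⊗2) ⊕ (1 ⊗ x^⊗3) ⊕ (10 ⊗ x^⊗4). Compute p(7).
p(7) = 0

A tropical monomial a ⊗ x^⊗i evaluates to a + i · x. Evaluating each term at x = 7:
  Term 0 contributes 0 + 0 · 7 = 0
  Term 1 contributes 8 + 1 · 7 = 15
  Term 2 contributes 3 + 2 · 7 = 17
  Term 3 contributes 1 + 3 · 7 = 22
  Term 4 contributes 10 + 4 · 7 = 38
p(7) = ⊕ of these = min[0, 15, 17, 22, 38] = 0.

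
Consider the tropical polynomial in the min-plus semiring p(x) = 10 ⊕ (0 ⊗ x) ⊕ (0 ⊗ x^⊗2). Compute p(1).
p(1) = 1

A tropical monomial a ⊗ x^⊗i evaluates to a + i · x. Evaluating each term at x = 1:
  Term 0 contributes 10 + 0 · 1 = 10
  Term 1 contributes 0 + 1 · 1 = 1
  Term 2 contributes 0 + 2 · 1 = 2
p(1) = ⊕ of these = min[10, 1, 2] = 1.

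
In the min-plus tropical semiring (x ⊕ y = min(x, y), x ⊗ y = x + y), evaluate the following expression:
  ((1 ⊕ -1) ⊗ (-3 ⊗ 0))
((1 ⊕ -1) ⊗ (-3 ⊗ 0)) = -4

Expand innermost to outermost. Recall ⊕ takes the minimum of its arguments and ⊗ takes their sum. Working out the expression ((1 ⊕ -1) ⊗ (-3 ⊗ 0)) gives -4.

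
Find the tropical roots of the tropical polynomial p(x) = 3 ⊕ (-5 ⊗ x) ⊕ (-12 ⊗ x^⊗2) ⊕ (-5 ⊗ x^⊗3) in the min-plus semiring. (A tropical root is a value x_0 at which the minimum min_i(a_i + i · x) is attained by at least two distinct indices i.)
Roots: {-7, 7, 8}

Each tropical root is a break point of the lower envelope of the lines y = a_i + i · x (there are 4 lines, with slopes 0, 1, ..., 3). Only the lines that attain the minimum somewhere contribute to roots; other lines are dominated. Here the surviving (envelope) indices are i = 3, i = 2, i = 1, i = 0.
Intersections between consecutive envelope lines give the roots: for adjacent envelope indices i < j the intersection is x = (a_i − a_j) / (j − i). Reading off the sorted break points: {-7, 7, 8}.
Verification: at each break x_0, at least two indices attain the minimum of min_i(a_i + i · x_0).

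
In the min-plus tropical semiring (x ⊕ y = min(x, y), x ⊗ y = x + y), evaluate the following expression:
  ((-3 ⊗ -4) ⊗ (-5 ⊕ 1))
((-3 ⊗ -4) ⊗ (-5 ⊕ 1)) = -12

Expand innermost to outermost. Recall ⊕ takes the minimum of its arguments and ⊗ takes their sum. Working out the expression ((-3 ⊗ -4) ⊗ (-5 ⊕ 1)) gives -12.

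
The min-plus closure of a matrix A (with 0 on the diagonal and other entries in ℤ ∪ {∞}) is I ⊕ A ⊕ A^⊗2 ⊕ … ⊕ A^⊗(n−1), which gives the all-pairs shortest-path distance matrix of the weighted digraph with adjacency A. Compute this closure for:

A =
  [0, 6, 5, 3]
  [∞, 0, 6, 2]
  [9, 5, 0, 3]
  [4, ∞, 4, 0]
Closure =
  [0, 6, 5, 3]
  [6, 0, 6, 2]
  [7, 5, 0, 3]
  [4, 9, 4, 0]

This is the Floyd-Warshall all-pairs shortest-path computation. For each intermediate vertex k = 0, 1, …, 3, update dist[i][j] ← min(dist[i][j], dist[i][k] + dist[k][j]). The final matrix gives, for each (i, j), the minimum total weight of any directed path from i to j (possibly empty when i = j).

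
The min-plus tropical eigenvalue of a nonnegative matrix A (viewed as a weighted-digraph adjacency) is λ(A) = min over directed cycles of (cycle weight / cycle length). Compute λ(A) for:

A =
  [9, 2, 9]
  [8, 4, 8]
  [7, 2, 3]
λ(A) = 3

Enumerate directed cycles and compute their means (weight / length). Sample:
  cycle 0 → 0: weight = 9, length = 1, mean = 9/1 ≈ 9.000
  cycle 1 → 1: weight = 4, length = 1, mean = 4/1 ≈ 4.000
  cycle 2 → 2: weight = 3, length = 1, mean = 3/1 ≈ 3.000
  cycle 0 → 1 → 0: weight = 10, length = 2, mean = 10/2 ≈ 5.000
  cycle 0 → 2 → 0: weight = 16, length = 2, mean = 16/2 ≈ 8.000
  cycle 1 → 0 → 1: weight = 10, length = 2, mean = 10/2 ≈ 5.000
Minimum mean = 3.000, attained e.g. along the cycle 2 → 2 with weight 3 and length 1. So λ(A) = 3/1 = 3.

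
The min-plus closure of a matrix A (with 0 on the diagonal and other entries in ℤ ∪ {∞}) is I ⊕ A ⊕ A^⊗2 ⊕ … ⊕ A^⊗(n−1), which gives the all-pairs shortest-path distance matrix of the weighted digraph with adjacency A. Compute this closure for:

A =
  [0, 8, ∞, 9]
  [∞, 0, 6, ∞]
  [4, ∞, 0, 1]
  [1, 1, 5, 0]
Closure =
  [0, 8, 14, 9]
  [8, 0, 6, 7]
  [2, 2, 0, 1]
  [1, 1, 5, 0]

This is the Floyd-Warshall all-pairs shortest-path computation. For each intermediate vertex k = 0, 1, …, 3, update dist[i][j] ← min(dist[i][j], dist[i][k] + dist[k][j]). The final matrix gives, for each (i, j), the minimum total weight of any directed path from i to j (possibly empty when i = j).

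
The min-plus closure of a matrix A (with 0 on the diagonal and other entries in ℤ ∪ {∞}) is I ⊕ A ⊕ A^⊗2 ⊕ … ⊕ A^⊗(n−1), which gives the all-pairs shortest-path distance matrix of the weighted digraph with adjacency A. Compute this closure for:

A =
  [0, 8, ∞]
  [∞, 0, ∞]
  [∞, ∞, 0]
Closure =
  [0, 8, ∞]
  [∞, 0, ∞]
  [∞, ∞, 0]

This is the Floyd-Warshall all-pairs shortest-path computation. For each intermediate vertex k = 0, 1, …, 2, update dist[i][j] ← min(dist[i][j], dist[i][k] + dist[k][j]). The final matrix gives, for each (i, j), the minimum total weight of any directed path from i to j (possibly empty when i = j).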